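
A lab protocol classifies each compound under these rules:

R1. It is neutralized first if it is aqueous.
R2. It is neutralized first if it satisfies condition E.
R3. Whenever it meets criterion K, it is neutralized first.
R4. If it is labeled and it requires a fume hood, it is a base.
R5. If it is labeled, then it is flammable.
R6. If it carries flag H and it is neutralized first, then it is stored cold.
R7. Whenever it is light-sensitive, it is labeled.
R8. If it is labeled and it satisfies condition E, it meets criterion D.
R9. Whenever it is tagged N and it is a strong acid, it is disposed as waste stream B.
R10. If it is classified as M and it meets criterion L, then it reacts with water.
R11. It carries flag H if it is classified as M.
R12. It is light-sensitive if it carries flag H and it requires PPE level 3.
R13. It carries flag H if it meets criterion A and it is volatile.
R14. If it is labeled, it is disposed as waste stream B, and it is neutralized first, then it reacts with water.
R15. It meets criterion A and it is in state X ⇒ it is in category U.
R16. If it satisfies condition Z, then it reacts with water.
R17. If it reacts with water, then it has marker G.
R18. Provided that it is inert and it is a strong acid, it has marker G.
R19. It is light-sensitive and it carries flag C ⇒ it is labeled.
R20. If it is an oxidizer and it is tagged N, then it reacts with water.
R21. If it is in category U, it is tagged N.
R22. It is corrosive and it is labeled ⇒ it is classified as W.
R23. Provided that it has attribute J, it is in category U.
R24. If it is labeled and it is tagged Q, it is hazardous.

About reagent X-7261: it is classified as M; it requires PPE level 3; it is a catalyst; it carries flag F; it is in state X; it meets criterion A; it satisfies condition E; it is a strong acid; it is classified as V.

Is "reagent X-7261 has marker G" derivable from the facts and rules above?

By R2 (it satisfies condition E): it is neutralized first.
By R11 (it is classified as M): it carries flag H.
By R12 (it carries flag H, it requires PPE level 3): it is light-sensitive.
By R15 (it meets criterion A, it is in state X): it is in category U.
By R21 (it is in category U): it is tagged N.
By R7 (it is light-sensitive): it is labeled.
By R9 (it is tagged N, it is a strong acid): it is disposed as waste stream B.
By R14 (it is labeled, it is disposed as waste stream B, it is neutralized first): it reacts with water.
By R17 (it reacts with water): it has marker G.

Yes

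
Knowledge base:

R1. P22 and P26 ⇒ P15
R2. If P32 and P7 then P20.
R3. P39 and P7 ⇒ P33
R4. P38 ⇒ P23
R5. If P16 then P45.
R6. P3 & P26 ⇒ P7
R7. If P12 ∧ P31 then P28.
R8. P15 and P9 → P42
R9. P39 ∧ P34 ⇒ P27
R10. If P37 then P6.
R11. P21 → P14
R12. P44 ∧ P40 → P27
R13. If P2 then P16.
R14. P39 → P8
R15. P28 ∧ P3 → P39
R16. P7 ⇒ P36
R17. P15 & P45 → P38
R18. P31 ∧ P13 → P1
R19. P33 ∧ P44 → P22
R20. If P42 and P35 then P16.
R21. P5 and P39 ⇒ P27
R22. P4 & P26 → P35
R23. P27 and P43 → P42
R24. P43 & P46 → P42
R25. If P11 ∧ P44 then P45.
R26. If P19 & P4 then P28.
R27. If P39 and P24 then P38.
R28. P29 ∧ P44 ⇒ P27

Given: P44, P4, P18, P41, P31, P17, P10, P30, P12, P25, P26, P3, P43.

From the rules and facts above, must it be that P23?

No

Forward chaining from the given facts derives: P7, P28, P39, P36, P35, P33, P8, P22, P15.
The only rule concluding P23 is R4, which needs P38; that is never established.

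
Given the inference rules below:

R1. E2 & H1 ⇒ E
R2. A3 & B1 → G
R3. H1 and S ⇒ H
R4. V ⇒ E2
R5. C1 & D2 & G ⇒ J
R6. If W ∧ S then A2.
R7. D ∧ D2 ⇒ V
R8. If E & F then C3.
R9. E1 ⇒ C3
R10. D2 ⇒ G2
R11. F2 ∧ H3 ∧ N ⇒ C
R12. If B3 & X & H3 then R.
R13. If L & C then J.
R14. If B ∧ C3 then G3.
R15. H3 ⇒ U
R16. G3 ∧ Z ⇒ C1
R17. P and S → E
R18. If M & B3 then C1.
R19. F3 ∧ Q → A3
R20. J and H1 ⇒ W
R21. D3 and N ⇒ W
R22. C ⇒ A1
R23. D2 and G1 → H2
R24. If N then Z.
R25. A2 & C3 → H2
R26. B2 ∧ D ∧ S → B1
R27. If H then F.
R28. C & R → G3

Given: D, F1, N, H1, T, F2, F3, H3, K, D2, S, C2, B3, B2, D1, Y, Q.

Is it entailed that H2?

No

Forward chaining from the given facts derives: H, V, G2, C, U, A3, A1, Z, B1, F, G, E2, E, C3.
Rules concluding H2: R23 needs G1; R25 needs A2 — none of these are established.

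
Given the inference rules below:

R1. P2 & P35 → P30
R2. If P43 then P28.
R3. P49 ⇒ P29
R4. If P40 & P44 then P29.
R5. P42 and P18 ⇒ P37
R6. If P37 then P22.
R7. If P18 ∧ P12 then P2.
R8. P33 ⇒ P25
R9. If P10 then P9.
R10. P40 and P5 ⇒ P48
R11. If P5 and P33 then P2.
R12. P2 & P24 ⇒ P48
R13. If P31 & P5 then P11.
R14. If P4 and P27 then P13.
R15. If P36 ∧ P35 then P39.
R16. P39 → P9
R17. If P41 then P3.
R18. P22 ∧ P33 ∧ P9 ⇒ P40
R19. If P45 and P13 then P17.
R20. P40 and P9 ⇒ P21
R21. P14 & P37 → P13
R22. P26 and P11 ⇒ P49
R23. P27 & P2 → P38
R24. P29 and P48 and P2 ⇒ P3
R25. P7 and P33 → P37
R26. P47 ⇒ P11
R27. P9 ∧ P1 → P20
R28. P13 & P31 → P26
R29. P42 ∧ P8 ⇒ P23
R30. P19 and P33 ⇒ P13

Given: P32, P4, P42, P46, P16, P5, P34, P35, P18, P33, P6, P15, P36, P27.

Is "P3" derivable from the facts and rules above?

Forward chaining from the given facts derives: P37, P22, P25, P2, P13, P39, P9, P40, P21, P38, P30, P48.
Rules concluding P3: R17 needs P41; R24 needs P29 — none of these are established.

No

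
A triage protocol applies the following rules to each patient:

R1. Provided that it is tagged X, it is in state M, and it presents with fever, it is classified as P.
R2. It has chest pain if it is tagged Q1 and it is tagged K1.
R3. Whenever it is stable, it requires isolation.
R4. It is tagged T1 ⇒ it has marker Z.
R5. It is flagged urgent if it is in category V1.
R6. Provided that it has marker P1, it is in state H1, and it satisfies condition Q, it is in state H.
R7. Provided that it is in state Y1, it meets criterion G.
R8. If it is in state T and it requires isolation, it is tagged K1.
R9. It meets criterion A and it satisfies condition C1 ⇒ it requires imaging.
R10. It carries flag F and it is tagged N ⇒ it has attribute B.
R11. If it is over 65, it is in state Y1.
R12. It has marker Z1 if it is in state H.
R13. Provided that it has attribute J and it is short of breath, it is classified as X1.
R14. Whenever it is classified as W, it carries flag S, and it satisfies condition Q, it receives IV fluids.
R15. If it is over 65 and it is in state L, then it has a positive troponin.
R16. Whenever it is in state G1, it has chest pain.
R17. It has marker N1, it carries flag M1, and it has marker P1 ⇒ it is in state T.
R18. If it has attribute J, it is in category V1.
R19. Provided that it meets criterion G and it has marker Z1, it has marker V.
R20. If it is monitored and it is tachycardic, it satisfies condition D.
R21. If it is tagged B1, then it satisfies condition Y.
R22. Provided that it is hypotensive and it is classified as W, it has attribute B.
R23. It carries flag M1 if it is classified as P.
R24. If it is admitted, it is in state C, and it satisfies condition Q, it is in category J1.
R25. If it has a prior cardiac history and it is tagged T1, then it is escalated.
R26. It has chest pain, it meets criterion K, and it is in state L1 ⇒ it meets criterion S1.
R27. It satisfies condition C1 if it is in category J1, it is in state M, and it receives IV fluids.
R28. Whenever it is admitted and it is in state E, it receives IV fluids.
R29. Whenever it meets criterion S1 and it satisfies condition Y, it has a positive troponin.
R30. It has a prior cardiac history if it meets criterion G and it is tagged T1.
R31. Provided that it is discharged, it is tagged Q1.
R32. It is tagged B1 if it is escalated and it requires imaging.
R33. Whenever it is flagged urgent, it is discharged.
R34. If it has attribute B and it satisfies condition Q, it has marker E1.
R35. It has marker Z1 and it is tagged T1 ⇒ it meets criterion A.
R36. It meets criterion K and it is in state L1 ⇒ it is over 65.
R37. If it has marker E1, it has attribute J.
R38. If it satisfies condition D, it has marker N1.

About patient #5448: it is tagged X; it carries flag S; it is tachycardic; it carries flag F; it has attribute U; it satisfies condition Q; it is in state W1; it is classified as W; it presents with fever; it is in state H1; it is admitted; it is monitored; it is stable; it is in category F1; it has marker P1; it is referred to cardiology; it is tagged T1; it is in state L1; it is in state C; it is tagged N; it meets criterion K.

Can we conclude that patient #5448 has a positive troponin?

Forward chaining from the given facts derives: requires isolation, has marker Z, is in state H, has attribute B, has marker Z1, receives IV fluids, satisfies condition D, is in category J1, has marker E1, meets criterion A, is over 65, has attribute J, has marker N1, is in state Y1, is in category V1, is flagged urgent, meets criterion G, has marker V, has a prior cardiac history, is discharged, is escalated, is tagged Q1.
Rules concluding "it has a positive troponin": R15 needs "it is in state L"; R29 needs "it meets criterion S1" — none of these are established.

No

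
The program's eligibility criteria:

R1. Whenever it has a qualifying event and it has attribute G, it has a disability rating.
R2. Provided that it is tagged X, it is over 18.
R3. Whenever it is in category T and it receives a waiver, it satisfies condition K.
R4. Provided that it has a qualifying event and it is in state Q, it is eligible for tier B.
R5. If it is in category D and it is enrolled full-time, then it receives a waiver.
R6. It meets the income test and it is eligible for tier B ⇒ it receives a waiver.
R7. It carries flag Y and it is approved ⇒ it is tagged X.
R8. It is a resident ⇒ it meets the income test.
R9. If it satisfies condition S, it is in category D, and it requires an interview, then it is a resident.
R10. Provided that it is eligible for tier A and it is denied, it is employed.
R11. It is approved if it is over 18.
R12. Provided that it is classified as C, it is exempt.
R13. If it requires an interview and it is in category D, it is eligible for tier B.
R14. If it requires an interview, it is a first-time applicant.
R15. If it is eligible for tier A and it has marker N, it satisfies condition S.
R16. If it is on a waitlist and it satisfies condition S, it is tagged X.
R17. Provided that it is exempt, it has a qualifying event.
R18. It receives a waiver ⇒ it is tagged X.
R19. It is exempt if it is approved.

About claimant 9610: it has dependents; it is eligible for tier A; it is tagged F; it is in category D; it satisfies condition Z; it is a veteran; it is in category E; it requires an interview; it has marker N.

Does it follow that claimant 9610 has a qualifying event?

By R13 (it requires an interview, it is in category D): it is eligible for tier B.
By R15 (it is eligible for tier A, it has marker N): it satisfies condition S.
By R9 (it satisfies condition S, it is in category D, it requires an interview): it is a resident.
By R8 (it is a resident): it meets the income test.
By R6 (it meets the income test, it is eligible for tier B): it receives a waiver.
By R18 (it receives a waiver): it is tagged X.
By R2 (it is tagged X): it is over 18.
By R11 (it is over 18): it is approved.
By R19 (it is approved): it is exempt.
By R17 (it is exempt): it has a qualifying event.

Yes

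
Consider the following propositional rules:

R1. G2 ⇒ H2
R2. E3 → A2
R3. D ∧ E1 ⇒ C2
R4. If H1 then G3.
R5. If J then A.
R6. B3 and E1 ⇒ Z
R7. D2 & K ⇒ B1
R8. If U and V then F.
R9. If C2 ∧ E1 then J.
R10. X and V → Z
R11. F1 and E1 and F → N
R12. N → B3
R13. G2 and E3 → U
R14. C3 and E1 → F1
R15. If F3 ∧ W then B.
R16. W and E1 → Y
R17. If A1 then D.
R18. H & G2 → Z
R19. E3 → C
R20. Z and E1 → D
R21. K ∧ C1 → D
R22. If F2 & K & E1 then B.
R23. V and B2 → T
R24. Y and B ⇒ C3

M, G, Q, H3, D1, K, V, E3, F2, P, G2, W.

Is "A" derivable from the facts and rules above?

Forward chaining from the given facts derives: H2, A2, U, C, F.
The only rule concluding A is R5, which needs J; that is never established.

No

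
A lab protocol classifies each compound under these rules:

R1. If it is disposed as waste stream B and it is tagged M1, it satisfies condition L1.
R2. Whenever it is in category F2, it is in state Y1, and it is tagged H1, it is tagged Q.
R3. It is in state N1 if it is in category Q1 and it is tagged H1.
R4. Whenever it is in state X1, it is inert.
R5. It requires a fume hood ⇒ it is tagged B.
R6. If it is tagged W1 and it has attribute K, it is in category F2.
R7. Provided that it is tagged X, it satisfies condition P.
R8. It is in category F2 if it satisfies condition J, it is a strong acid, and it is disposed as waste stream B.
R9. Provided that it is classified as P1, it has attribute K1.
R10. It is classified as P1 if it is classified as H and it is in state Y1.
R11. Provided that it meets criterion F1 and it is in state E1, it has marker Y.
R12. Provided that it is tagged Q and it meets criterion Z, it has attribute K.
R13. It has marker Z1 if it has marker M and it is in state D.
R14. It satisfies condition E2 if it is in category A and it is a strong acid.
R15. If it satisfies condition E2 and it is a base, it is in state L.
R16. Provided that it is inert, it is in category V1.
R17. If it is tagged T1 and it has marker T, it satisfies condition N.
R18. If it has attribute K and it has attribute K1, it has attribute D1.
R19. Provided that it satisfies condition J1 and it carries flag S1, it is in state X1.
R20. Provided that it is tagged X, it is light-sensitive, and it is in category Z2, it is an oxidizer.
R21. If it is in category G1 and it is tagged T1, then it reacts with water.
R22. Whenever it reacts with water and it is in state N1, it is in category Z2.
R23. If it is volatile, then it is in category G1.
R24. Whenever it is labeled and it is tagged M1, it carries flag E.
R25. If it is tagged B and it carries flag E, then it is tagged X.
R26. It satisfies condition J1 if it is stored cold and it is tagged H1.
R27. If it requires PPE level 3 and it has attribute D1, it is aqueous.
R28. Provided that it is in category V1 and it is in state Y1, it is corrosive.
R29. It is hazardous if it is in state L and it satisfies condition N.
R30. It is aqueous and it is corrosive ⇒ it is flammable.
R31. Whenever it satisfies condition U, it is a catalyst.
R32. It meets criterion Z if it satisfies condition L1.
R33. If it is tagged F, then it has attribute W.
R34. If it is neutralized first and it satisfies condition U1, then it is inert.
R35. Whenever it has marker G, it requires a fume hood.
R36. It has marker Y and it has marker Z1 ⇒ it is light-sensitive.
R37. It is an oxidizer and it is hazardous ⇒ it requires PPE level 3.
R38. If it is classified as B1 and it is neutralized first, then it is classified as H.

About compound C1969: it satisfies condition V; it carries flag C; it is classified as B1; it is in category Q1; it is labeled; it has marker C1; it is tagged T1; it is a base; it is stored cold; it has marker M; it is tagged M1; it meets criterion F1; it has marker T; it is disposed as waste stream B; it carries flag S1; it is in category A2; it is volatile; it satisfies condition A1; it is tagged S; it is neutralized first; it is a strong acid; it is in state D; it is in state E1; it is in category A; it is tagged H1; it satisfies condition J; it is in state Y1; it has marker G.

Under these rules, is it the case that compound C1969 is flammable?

Yes

By R1 (it is disposed as waste stream B, it is tagged M1): it satisfies condition L1.
By R3 (it is in category Q1, it is tagged H1): it is in state N1.
By R8 (it satisfies condition J, it is a strong acid, it is disposed as waste stream B): it is in category F2.
By R11 (it meets criterion F1, it is in state E1): it has marker Y.
By R13 (it has marker M, it is in state D): it has marker Z1.
By R14 (it is in category A, it is a strong acid): it satisfies condition E2.
By R15 (it satisfies condition E2, it is a base): it is in state L.
By R17 (it is tagged T1, it has marker T): it satisfies condition N.
By R23 (it is volatile): it is in category G1.
By R24 (it is labeled, it is tagged M1): it carries flag E.
By R26 (it is stored cold, it is tagged H1): it satisfies condition J1.
By R29 (it is in state L, it satisfies condition N): it is hazardous.
By R32 (it satisfies condition L1): it meets criterion Z.
By R35 (it has marker G): it requires a fume hood.
By R36 (it has marker Y, it has marker Z1): it is light-sensitive.
By R38 (it is classified as B1, it is neutralized first): it is classified as H.
By R2 (it is in category F2, it is in state Y1, it is tagged H1): it is tagged Q.
By R5 (it requires a fume hood): it is tagged B.
By R10 (it is classified as H, it is in state Y1): it is classified as P1.
By R12 (it is tagged Q, it meets criterion Z): it has attribute K.
By R19 (it satisfies condition J1, it carries flag S1): it is in state X1.
By R21 (it is in category G1, it is tagged T1): it reacts with water.
By R22 (it reacts with water, it is in state N1): it is in category Z2.
By R25 (it is tagged B, it carries flag E): it is tagged X.
By R4 (it is in state X1): it is inert.
By R9 (it is classified as P1): it has attribute K1.
By R16 (it is inert): it is in category V1.
By R18 (it has attribute K, it has attribute K1): it has attribute D1.
By R20 (it is tagged X, it is light-sensitive, it is in category Z2): it is an oxidizer.
By R28 (it is in category V1, it is in state Y1): it is corrosive.
By R37 (it is an oxidizer, it is hazardous): it requires PPE level 3.
By R27 (it requires PPE level 3, it has attribute D1): it is aqueous.
By R30 (it is aqueous, it is corrosive): it is flammable.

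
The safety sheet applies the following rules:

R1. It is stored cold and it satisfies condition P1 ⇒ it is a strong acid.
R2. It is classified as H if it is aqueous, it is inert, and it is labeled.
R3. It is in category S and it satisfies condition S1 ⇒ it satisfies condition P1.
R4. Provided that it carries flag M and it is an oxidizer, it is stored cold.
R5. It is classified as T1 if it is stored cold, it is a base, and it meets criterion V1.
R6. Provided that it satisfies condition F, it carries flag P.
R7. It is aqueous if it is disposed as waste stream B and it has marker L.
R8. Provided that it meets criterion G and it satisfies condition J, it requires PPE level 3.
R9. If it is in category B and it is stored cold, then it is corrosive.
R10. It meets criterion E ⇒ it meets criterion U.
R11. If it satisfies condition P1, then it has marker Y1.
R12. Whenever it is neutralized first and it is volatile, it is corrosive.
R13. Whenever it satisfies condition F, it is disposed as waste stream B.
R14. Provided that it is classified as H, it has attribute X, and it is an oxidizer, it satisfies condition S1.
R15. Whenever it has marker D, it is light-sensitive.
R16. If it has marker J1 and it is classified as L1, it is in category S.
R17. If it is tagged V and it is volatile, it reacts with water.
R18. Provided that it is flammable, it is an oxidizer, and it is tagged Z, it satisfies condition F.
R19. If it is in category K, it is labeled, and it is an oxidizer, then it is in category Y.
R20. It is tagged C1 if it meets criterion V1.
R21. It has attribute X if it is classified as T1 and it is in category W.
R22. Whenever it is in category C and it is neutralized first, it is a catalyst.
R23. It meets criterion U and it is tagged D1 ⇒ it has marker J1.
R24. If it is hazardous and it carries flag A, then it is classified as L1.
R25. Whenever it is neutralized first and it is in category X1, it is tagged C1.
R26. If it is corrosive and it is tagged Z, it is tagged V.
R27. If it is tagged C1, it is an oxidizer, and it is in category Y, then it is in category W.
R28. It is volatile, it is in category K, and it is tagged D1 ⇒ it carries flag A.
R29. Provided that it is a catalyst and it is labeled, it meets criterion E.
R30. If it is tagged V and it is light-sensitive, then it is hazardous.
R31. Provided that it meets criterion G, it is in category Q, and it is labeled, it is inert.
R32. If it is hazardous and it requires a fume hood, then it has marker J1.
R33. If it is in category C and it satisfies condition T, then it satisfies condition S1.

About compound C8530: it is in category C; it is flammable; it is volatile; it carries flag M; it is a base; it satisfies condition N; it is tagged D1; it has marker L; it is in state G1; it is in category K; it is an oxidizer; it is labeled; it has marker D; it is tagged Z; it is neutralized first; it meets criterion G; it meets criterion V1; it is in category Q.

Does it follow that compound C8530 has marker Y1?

By R4 (it carries flag M, it is an oxidizer): it is stored cold.
By R5 (it is stored cold, it is a base, it meets criterion V1): it is classified as T1.
By R12 (it is neutralized first, it is volatile): it is corrosive.
By R15 (it has marker D): it is light-sensitive.
By R18 (it is flammable, it is an oxidizer, it is tagged Z): it satisfies condition F.
By R19 (it is in category K, it is labeled, it is an oxidizer): it is in category Y.
By R20 (it meets criterion V1): it is tagged C1.
By R22 (it is in category C, it is neutralized first): it is a catalyst.
By R26 (it is corrosive, it is tagged Z): it is tagged V.
By R27 (it is tagged C1, it is an oxidizer, it is in category Y): it is in category W.
By R28 (it is volatile, it is in category K, it is tagged D1): it carries flag A.
By R29 (it is a catalyst, it is labeled): it meets criterion E.
By R30 (it is tagged V, it is light-sensitive): it is hazardous.
By R31 (it meets criterion G, it is in category Q, it is labeled): it is inert.
By R10 (it meets criterion E): it meets criterion U.
By R13 (it satisfies condition F): it is disposed as waste stream B.
By R21 (it is classified as T1, it is in category W): it has attribute X.
By R23 (it meets criterion U, it is tagged D1): it has marker J1.
By R24 (it is hazardous, it carries flag A): it is classified as L1.
By R7 (it is disposed as waste stream B, it has marker L): it is aqueous.
By R16 (it has marker J1, it is classified as L1): it is in category S.
By R2 (it is aqueous, it is inert, it is labeled): it is classified as H.
By R14 (it is classified as H, it has attribute X, it is an oxidizer): it satisfies condition S1.
By R3 (it is in category S, it satisfies condition S1): it satisfies condition P1.
By R11 (it satisfies condition P1): it has marker Y1.

Yes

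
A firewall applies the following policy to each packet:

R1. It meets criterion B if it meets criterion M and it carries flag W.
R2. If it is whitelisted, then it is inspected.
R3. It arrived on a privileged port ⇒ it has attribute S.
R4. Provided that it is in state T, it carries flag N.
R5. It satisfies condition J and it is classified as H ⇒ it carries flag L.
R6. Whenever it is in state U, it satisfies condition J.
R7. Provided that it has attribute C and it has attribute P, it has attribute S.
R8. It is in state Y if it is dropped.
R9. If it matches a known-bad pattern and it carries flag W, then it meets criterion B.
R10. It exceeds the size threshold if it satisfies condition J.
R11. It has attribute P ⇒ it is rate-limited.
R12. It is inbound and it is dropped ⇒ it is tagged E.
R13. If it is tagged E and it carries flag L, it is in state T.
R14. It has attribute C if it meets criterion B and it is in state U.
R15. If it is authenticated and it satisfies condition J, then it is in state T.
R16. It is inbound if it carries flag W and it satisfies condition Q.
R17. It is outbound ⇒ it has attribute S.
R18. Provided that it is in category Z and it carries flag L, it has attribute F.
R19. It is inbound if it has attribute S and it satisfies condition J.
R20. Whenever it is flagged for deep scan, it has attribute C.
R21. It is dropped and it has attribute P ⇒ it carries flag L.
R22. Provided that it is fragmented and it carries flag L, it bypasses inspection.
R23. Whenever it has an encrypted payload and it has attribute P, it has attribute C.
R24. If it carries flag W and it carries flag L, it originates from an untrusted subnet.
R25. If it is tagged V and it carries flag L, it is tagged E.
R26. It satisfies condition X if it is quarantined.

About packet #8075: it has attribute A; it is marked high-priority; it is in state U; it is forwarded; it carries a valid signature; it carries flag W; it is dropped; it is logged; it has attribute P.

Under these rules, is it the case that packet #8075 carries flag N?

Forward chaining from the given facts derives: satisfies condition J, is in state Y, exceeds the size threshold, is rate-limited, carries flag L, originates from an untrusted subnet.
The only rule concluding "it carries flag N" is R4, which needs "it is in state T"; that is never established.

No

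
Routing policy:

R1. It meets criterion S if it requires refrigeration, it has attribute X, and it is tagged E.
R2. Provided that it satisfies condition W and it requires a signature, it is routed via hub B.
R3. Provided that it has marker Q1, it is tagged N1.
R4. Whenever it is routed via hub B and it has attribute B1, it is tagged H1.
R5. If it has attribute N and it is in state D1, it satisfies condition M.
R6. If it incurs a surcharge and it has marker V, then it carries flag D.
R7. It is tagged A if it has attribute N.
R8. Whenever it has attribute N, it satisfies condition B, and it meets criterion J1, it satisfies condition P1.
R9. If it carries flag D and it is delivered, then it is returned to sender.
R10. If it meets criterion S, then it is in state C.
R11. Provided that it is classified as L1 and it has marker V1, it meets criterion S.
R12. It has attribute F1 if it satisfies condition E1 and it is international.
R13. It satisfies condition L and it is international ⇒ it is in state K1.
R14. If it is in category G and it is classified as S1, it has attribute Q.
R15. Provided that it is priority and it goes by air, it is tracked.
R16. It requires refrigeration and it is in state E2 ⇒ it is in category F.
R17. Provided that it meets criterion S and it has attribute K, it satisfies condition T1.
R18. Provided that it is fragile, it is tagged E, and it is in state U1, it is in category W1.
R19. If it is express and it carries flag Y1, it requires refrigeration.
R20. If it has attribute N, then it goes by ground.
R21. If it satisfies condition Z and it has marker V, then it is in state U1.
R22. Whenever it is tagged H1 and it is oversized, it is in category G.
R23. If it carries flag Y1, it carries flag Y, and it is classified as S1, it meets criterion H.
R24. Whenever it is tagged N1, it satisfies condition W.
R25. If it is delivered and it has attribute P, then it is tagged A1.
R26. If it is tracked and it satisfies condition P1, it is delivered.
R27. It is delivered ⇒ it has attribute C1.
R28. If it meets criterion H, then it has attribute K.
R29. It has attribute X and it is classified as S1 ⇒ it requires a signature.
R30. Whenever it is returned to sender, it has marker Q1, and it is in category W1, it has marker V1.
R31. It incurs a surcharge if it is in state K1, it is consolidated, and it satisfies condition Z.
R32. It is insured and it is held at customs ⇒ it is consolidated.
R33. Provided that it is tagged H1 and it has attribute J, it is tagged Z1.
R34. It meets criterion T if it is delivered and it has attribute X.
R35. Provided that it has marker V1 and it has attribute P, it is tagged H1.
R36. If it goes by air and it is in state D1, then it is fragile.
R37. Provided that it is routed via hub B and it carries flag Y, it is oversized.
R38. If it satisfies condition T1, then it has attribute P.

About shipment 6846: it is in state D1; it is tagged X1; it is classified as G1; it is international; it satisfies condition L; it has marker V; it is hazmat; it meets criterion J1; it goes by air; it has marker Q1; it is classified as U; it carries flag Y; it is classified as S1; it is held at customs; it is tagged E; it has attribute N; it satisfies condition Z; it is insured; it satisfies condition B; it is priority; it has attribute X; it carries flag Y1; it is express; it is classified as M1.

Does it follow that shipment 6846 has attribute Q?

Yes

By R3 (it has marker Q1): it is tagged N1.
By R8 (it has attribute N, it satisfies condition B, it meets criterion J1): it satisfies condition P1.
By R13 (it satisfies condition L, it is international): it is in state K1.
By R15 (it is priority, it goes by air): it is tracked.
By R19 (it is express, it carries flag Y1): it requires refrigeration.
By R21 (it satisfies condition Z, it has marker V): it is in state U1.
By R23 (it carries flag Y1, it carries flag Y, it is classified as S1): it meets criterion H.
By R24 (it is tagged N1): it satisfies condition W.
By R26 (it is tracked, it satisfies condition P1): it is delivered.
By R28 (it meets criterion H): it has attribute K.
By R29 (it has attribute X, it is classified as S1): it requires a signature.
By R32 (it is insured, it is held at customs): it is consolidated.
By R36 (it goes by air, it is in state D1): it is fragile.
By R1 (it requires refrigeration, it has attribute X, it is tagged E): it meets criterion S.
By R2 (it satisfies condition W, it requires a signature): it is routed via hub B.
By R17 (it meets criterion S, it has attribute K): it satisfies condition T1.
By R18 (it is fragile, it is tagged E, it is in state U1): it is in category W1.
By R31 (it is in state K1, it is consolidated, it satisfies condition Z): it incurs a surcharge.
By R37 (it is routed via hub B, it carries flag Y): it is oversized.
By R38 (it satisfies condition T1): it has attribute P.
By R6 (it incurs a surcharge, it has marker V): it carries flag D.
By R9 (it carries flag D, it is delivered): it is returned to sender.
By R30 (it is returned to sender, it has marker Q1, it is in category W1): it has marker V1.
By R35 (it has marker V1, it has attribute P): it is tagged H1.
By R22 (it is tagged H1, it is oversized): it is in category G.
By R14 (it is in category G, it is classified as S1): it has attribute Q.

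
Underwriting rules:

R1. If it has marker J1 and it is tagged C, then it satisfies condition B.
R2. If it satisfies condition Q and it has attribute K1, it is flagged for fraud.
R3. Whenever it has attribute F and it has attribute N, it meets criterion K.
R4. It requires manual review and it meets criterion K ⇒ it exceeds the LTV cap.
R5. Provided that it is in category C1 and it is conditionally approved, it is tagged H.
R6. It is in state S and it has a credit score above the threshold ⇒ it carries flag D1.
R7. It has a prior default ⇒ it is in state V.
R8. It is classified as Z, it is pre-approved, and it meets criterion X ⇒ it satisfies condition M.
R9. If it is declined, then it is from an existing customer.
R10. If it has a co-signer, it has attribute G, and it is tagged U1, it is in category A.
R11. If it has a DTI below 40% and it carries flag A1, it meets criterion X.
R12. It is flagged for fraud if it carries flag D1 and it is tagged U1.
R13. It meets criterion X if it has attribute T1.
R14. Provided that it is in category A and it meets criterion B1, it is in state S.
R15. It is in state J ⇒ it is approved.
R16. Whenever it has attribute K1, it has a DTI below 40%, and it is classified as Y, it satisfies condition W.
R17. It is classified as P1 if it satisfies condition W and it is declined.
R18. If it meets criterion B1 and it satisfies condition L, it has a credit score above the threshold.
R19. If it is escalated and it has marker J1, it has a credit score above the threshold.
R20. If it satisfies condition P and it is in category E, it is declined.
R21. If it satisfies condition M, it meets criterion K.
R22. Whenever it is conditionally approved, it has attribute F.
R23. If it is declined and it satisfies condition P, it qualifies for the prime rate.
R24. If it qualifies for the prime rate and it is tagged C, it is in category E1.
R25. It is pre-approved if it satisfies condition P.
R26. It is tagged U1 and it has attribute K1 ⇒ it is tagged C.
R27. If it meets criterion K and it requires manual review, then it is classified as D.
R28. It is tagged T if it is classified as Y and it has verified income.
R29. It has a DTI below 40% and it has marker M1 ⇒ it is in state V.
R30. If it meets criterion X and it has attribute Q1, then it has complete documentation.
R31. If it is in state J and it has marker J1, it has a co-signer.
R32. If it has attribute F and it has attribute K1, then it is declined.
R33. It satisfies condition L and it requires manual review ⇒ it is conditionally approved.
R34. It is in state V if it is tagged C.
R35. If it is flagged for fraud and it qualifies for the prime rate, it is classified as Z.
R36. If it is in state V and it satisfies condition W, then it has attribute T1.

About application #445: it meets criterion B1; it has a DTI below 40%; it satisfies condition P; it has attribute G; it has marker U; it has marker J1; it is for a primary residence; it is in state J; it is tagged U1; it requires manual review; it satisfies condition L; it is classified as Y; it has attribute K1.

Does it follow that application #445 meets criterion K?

Yes

By R16 (it has attribute K1, it has a DTI below 40%, it is classified as Y): it satisfies condition W.
By R18 (it meets criterion B1, it satisfies condition L): it has a credit score above the threshold.
By R25 (it satisfies condition P): it is pre-approved.
By R26 (it is tagged U1, it has attribute K1): it is tagged C.
By R31 (it is in state J, it has marker J1): it has a co-signer.
By R33 (it satisfies condition L, it requires manual review): it is conditionally approved.
By R34 (it is tagged C): it is in state V.
By R36 (it is in state V, it satisfies condition W): it has attribute T1.
By R10 (it has a co-signer, it has attribute G, it is tagged U1): it is in category A.
By R13 (it has attribute T1): it meets criterion X.
By R14 (it is in category A, it meets criterion B1): it is in state S.
By R22 (it is conditionally approved): it has attribute F.
By R32 (it has attribute F, it has attribute K1): it is declined.
By R6 (it is in state S, it has a credit score above the threshold): it carries flag D1.
By R12 (it carries flag D1, it is tagged U1): it is flagged for fraud.
By R23 (it is declined, it satisfies condition P): it qualifies for the prime rate.
By R35 (it is flagged for fraud, it qualifies for the prime rate): it is classified as Z.
By R8 (it is classified as Z, it is pre-approved, it meets criterion X): it satisfies condition M.
By R21 (it satisfies condition M): it meets criterion K.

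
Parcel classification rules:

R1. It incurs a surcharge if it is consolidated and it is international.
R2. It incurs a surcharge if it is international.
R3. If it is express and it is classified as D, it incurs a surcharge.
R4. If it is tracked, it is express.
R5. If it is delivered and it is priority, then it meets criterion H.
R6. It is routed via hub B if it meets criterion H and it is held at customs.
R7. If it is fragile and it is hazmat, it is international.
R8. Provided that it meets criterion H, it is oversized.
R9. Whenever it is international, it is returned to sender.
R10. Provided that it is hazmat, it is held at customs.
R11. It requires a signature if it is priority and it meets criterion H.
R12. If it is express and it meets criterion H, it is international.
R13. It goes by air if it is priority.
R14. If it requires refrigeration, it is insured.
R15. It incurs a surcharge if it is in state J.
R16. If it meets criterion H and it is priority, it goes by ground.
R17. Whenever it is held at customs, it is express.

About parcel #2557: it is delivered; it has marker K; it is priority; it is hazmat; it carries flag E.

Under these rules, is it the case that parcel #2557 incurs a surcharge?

By R5 (it is delivered, it is priority): it meets criterion H.
By R10 (it is hazmat): it is held at customs.
By R17 (it is held at customs): it is express.
By R12 (it is express, it meets criterion H): it is international.
By R2 (it is international): it incurs a surcharge.

Yes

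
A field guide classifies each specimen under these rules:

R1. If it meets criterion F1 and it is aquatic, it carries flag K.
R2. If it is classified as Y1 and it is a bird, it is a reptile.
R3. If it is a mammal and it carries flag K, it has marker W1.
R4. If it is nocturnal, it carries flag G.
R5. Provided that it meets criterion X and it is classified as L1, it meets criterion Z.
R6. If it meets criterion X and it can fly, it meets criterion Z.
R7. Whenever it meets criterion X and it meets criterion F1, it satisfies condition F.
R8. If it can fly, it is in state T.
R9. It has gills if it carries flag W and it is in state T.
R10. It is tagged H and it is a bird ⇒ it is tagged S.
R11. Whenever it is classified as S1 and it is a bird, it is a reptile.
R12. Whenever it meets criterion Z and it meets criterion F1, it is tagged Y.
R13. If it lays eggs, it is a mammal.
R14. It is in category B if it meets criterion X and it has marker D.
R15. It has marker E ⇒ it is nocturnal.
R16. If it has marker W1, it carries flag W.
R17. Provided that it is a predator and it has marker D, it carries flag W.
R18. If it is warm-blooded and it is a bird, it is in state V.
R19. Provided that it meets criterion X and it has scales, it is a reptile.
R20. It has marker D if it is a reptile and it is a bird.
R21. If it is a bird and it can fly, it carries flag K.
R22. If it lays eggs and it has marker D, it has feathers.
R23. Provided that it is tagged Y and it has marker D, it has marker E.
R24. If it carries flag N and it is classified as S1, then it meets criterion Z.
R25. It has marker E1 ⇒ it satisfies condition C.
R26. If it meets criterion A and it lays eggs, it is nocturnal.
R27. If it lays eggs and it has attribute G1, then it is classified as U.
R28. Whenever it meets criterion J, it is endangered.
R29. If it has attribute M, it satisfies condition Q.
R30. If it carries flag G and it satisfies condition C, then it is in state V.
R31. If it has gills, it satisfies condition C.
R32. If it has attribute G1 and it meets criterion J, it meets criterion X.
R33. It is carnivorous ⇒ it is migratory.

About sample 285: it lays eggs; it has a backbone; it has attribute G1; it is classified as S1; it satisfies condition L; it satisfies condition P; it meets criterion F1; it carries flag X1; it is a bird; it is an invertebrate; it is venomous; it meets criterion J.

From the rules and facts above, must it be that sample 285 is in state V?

No

Forward chaining from the given facts derives: is a reptile, is a mammal, has marker D, has feathers, is classified as U, is endangered, meets criterion X, satisfies condition F, is in category B.
Rules concluding "it is in state V": R18 needs "it is warm-blooded"; R30 needs "it carries flag G" — none of these are established.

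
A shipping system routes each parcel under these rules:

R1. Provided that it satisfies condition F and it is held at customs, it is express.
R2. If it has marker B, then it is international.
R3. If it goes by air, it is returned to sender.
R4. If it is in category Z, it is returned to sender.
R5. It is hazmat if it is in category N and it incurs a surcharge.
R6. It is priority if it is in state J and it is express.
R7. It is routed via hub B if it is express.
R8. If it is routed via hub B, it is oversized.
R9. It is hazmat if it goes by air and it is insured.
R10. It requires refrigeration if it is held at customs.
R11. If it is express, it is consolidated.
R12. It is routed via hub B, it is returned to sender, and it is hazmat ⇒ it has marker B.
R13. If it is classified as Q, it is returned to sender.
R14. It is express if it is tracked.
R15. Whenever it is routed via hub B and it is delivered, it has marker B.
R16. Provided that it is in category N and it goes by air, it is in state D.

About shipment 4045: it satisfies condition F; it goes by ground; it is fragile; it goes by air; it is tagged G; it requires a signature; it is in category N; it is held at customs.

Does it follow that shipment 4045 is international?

Forward chaining from the given facts derives: is express, is returned to sender, is routed via hub B, is oversized, requires refrigeration, is consolidated, is in state D.
The only rule concluding "it is international" is R2, which needs "it has marker B"; that is never established.

No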